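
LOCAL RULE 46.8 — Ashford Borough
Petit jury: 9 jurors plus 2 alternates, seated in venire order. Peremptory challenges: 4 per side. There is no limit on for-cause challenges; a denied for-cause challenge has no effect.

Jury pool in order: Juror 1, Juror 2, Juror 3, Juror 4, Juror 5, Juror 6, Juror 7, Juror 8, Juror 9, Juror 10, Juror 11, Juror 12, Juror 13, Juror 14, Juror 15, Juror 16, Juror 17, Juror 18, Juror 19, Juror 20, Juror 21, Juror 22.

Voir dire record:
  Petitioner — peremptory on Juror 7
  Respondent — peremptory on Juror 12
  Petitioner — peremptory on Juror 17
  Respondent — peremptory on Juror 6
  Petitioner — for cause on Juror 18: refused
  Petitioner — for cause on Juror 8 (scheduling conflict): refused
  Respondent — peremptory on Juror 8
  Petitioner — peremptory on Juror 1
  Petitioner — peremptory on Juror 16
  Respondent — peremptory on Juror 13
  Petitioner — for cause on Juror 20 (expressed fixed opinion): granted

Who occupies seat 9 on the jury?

15

Removed: #1, #6, #7, #8, #12, #13, #16, #17, #20. (#18 stays — for-cause denied.)
Seating in order: seats 1–9 → #2, #3, #4, #5, #9, #10, #11, #14, #15; alternates → #18, #19.
So seat 9 is #15.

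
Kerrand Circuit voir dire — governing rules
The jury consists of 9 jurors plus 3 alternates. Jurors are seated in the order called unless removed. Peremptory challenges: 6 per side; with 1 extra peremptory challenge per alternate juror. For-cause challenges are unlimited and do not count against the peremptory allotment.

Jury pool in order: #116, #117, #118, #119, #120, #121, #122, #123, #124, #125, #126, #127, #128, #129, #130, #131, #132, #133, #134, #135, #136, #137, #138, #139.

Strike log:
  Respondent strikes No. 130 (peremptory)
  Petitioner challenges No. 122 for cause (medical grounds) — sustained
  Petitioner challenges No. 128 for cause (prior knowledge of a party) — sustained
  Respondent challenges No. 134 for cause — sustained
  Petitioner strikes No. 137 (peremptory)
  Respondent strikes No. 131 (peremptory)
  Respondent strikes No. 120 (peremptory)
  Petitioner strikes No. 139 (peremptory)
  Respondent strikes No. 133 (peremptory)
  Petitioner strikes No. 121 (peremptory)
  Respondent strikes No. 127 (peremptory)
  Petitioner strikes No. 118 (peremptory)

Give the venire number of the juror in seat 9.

132

Removed: #118, #120, #121, #122, #127, #128, #130, #131, #133, #134, #137, #139.
Seating in order: seats 1–9 → #116, #117, #119, #123, #124, #125, #126, #129, #132; alternates → #135, #136, #138.
So seat 9 is #132.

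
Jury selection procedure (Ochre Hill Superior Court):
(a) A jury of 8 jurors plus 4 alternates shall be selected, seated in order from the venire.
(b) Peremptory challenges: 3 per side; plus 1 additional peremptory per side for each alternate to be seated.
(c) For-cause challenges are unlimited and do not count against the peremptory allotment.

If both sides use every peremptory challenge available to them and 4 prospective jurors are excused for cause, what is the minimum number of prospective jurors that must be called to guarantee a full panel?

30

Seats to fill: 8 + 4 alternates = 12.
Peremptories: 3 + 1×4 = 7 per side × 2 sides = 14.
For-cause removals: 4.
Minimum venire: 12 + 14 + 4 = 30.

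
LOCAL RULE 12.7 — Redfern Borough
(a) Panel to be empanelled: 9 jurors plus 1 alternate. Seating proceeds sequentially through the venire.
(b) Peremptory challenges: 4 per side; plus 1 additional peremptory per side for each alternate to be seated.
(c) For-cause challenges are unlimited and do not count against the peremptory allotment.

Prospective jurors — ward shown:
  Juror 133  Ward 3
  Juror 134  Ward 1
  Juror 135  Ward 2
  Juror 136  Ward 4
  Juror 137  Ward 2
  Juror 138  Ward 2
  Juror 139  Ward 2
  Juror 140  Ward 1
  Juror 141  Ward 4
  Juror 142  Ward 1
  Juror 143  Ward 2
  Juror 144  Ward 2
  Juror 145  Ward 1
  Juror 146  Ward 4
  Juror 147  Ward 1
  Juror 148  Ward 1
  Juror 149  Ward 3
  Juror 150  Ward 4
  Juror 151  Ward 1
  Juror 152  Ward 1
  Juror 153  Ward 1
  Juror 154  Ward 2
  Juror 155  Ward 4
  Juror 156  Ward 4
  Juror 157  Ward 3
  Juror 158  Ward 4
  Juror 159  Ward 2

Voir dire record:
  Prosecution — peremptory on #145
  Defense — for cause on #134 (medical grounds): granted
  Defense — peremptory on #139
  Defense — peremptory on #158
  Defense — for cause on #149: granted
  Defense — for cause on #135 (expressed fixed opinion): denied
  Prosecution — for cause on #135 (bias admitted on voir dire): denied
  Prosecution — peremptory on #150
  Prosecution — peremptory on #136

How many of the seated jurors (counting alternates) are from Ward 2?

Removed: #134, #136, #139, #145, #149, #150, #158.
Seated (10 incl. alternates): #133, #135, #137, #138, #140, #141, #142, #143, #144, #146.
Of those, in Ward 2: #135, #137, #138, #143, #144 → 5.

5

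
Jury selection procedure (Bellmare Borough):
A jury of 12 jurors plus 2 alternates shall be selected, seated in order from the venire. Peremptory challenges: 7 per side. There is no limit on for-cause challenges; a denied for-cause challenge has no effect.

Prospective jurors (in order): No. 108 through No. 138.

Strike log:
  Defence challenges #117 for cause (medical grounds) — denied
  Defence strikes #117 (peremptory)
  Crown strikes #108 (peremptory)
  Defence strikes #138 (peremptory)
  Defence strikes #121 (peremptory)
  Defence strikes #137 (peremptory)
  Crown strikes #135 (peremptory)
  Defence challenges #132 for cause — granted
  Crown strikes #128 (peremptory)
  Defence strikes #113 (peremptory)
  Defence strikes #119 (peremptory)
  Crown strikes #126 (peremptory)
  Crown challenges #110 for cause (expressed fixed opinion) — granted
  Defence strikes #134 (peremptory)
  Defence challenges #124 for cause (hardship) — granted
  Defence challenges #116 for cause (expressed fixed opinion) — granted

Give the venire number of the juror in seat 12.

129

Removed: #108, #110, #113, #116, #117, #119, #121, #124, #126, #128, #132, #134, #135, #137, #138.
Seating in order: seats 1–12 → #109, #111, #112, #114, #115, #118, #120, #122, #123, #125, #127, #129; alternates → #130, #131.
So seat 12 is #129.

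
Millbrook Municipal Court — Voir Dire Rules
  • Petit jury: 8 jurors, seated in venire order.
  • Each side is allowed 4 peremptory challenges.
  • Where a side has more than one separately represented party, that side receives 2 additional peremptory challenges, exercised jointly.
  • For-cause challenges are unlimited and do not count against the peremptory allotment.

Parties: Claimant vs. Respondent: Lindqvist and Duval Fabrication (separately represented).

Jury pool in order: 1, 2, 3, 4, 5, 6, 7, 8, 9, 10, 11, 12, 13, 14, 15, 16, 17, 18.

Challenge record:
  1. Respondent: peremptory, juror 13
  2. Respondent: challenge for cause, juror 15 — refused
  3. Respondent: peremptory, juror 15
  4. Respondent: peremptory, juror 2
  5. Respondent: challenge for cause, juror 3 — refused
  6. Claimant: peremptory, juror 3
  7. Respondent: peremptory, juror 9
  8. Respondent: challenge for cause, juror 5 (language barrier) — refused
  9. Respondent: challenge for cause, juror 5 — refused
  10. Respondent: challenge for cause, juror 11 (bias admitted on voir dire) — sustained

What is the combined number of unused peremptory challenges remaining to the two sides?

Claimant allotment: 4. Respondent allotment: 4 base + 2 multi-party = 6.
Claimant peremptories used: #3 — 1.
Respondent peremptories used: #13, #15, #2, #9 — 4 (for-cause on #15, #3, #5, #5, #11 don't count).
Remaining: (4 − 1) + (6 − 4) = 5.

5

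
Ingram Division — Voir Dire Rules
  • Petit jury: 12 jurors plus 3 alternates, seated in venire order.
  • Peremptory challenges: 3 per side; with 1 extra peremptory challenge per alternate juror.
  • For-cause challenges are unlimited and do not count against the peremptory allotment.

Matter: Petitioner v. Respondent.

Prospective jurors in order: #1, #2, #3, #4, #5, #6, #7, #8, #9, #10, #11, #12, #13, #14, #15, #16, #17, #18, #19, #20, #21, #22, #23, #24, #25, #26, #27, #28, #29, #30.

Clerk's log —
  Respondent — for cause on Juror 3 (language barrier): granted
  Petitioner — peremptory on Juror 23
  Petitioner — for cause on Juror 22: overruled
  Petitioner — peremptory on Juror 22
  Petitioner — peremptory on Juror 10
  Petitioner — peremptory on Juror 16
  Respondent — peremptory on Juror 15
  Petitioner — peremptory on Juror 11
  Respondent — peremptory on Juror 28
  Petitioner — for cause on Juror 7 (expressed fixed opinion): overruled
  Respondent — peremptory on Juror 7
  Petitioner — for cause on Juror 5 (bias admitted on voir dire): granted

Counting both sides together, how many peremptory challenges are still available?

4

Petitioner allotment: 3 base + 1 × 3 alternates = 6. Respondent allotment: 3 base + 1 × 3 alternates = 6.
Petitioner peremptories used: #23, #22, #10, #16, #11 — 5 (for-cause on #22, #7, #5 don't count).
Respondent peremptories used: #15, #28, #7 — 3 (the for-cause on #3 doesn't count).
Remaining: (6 − 5) + (6 − 3) = 4.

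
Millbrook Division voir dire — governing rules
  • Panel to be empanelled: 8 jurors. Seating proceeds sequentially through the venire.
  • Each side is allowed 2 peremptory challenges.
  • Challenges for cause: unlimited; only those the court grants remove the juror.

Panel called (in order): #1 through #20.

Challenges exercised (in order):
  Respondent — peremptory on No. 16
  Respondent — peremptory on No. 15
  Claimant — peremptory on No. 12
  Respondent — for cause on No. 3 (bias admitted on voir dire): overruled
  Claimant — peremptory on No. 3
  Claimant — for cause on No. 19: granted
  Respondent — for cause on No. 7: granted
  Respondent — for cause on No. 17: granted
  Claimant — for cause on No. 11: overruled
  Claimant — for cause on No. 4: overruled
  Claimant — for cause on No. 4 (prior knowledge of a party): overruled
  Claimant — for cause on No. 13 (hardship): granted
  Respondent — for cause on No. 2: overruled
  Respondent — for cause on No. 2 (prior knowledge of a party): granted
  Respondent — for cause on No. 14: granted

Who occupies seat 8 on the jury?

11

Removed: #2, #3, #7, #12, #13, #14, #15, #16, #17, #19. (#4, #11 stay — for-cause denied.)
Seating in order: seats 1–8 → #1, #4, #5, #6, #8, #9, #10, #11.
So seat 8 is #11.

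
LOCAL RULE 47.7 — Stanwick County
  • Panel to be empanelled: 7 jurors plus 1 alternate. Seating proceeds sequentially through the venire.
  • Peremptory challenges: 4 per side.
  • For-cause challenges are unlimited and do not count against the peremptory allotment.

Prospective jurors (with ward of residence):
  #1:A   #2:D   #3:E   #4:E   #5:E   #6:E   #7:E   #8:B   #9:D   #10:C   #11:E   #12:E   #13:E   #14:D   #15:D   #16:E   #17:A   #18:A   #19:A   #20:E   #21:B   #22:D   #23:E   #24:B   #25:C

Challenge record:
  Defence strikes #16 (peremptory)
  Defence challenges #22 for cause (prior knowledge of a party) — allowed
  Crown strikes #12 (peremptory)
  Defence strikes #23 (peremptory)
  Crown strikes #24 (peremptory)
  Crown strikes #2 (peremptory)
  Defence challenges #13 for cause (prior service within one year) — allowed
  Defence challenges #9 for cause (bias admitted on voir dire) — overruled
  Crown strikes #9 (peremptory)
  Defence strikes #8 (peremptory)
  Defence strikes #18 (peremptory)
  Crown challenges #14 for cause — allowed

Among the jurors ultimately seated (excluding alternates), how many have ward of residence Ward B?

0

Removed: #2, #8, #9, #12, #13, #14, #16, #18, #22, #23, #24.
Seated jurors 1–7: #1, #3, #4, #5, #6, #7, #10 (alternates #11 not counted).
None of those are in Ward B → 0.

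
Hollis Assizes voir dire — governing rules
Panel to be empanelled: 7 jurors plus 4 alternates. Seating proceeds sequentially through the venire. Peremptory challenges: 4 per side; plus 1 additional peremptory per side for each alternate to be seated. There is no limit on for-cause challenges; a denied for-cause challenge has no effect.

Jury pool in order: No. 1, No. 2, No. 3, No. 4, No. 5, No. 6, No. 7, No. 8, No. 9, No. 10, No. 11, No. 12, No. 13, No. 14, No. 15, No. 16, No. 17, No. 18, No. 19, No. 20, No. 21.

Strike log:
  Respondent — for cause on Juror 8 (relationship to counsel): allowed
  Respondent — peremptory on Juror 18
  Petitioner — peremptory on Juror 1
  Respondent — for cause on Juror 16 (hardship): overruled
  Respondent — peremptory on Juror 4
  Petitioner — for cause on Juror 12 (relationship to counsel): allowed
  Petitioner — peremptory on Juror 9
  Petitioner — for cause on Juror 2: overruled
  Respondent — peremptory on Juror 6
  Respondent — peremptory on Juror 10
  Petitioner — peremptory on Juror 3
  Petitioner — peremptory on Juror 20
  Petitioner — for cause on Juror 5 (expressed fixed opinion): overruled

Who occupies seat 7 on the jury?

15

Removed: #1, #3, #4, #6, #8, #9, #10, #12, #18, #20. (#2, #5, #16 stay — for-cause denied.)
Seating in order: seats 1–7 → #2, #5, #7, #11, #13, #14, #15; alternates → #16, #17, #19, #21.
So seat 7 is #15.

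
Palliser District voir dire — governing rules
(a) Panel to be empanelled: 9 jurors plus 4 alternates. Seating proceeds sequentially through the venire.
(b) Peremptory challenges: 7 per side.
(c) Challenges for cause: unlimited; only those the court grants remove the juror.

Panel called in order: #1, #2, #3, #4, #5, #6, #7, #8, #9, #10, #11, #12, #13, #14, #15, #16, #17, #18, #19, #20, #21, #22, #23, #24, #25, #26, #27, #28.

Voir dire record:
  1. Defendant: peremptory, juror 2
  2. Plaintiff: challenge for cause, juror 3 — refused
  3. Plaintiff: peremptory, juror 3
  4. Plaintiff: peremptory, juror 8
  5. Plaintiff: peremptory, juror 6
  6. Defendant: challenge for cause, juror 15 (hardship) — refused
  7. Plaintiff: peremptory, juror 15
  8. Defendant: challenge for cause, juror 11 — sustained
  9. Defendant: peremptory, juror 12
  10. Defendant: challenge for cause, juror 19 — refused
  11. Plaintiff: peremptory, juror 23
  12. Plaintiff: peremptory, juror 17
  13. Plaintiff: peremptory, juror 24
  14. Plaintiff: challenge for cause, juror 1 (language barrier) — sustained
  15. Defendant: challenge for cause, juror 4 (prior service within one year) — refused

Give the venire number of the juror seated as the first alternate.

Removed: #1, #2, #3, #6, #8, #11, #12, #15, #17, #23, #24. (#4, #19 stay — for-cause denied.)
Filling seats in venire order through position 10: #4, #5, #7, #9, #10, #13, #14, #16, #18, #19.
So alternate 1 is #19.

19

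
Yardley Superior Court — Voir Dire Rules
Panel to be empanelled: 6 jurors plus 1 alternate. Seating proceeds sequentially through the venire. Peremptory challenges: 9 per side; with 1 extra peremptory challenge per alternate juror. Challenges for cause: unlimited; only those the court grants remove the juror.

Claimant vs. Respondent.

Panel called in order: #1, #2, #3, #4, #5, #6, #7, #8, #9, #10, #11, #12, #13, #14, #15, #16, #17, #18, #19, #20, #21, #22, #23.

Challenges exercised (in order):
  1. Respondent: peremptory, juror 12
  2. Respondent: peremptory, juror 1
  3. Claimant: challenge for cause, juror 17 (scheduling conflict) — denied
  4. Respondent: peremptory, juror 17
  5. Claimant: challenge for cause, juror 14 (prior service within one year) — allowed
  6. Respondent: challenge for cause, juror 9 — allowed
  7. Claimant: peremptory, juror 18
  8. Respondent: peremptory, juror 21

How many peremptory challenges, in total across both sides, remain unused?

15

Claimant allotment: 9 base + 1 × 1 alternate = 10. Respondent allotment: 9 base + 1 × 1 alternate = 10.
Claimant peremptories used: #18 — 1 (for-cause on #17, #14 don't count).
Respondent peremptories used: #12, #1, #17, #21 — 4 (the for-cause on #9 doesn't count).
Remaining: (10 − 1) + (10 − 4) = 15.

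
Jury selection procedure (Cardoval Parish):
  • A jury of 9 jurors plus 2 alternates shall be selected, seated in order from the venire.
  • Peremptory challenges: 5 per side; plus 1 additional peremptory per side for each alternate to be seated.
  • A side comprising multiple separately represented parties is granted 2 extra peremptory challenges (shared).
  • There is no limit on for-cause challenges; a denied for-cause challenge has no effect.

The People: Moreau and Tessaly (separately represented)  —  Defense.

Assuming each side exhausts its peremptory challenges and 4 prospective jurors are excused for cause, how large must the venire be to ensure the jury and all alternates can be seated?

Seats to fill: 9 + 2 alternates = 11.
Peremptories — The People: 5 + 1×2 + 2 = 9; Defense: 5 + 1×2 = 7; total 16.
For-cause removals: 4.
Minimum venire: 11 + 16 + 4 = 31.

31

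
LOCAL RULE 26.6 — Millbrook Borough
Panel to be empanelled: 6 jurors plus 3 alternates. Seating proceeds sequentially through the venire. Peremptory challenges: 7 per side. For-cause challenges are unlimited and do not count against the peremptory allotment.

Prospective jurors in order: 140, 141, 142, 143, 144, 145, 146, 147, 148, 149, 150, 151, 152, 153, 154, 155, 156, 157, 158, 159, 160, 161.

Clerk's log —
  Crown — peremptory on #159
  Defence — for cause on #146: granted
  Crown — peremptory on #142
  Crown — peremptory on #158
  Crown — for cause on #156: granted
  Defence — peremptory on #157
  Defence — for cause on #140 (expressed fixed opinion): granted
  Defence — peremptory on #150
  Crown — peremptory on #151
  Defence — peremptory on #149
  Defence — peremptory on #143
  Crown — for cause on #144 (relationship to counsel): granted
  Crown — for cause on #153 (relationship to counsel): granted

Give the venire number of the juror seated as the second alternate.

160

Removed: #140, #142, #143, #144, #146, #149, #150, #151, #153, #156, #157, #158, #159.
Filling seats in venire order through position 8: #141, #145, #147, #148, #152, #154, #155, #160.
So alternate 2 is #160.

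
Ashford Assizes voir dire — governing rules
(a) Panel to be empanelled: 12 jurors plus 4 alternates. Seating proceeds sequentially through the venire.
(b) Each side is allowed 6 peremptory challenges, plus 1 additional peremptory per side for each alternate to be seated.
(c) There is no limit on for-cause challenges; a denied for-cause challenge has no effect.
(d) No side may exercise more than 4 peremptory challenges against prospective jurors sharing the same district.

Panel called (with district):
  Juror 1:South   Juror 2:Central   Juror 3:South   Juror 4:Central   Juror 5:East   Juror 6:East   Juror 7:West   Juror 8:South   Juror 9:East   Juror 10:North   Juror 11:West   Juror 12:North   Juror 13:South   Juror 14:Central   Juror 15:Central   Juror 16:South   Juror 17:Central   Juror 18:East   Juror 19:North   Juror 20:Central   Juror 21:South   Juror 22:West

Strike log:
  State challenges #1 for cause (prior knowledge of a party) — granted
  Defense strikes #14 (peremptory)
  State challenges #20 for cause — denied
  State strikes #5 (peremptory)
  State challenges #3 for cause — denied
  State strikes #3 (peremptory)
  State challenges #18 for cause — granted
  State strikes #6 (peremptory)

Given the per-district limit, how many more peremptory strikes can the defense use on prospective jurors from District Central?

Defense peremptories so far: #14 — 1 of 10 used, 9 left overall.
Against District Central: #14 — 1 used; per-district cap 4 leaves 3.
Binding limit: min(9, 3) = 3.

3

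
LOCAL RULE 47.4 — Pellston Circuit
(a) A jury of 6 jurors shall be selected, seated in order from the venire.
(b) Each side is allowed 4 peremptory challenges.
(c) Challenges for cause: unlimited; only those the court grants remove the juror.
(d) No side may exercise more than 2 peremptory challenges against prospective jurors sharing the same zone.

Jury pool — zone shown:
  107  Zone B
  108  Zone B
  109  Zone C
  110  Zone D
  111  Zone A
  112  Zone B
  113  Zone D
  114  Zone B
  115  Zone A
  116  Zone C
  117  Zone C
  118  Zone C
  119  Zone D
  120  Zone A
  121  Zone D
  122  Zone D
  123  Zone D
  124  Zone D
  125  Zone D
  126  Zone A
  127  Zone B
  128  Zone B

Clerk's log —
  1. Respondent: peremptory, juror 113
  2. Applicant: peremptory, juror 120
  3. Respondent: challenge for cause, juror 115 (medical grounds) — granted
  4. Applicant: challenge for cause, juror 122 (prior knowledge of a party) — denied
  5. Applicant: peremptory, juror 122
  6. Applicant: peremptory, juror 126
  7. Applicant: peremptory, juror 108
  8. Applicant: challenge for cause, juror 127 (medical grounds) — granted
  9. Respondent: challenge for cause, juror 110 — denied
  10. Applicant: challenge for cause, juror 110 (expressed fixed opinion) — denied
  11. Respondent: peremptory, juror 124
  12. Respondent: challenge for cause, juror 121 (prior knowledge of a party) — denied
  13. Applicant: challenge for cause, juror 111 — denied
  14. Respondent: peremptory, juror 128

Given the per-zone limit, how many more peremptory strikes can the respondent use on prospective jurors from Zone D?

Respondent peremptories so far: #113, #124, #128 — 3 of 4 used, 1 left overall.
Against Zone D: #113, #124 — 2 used; per-zone cap 2 leaves 0.
Binding limit: min(1, 0) = 0.

0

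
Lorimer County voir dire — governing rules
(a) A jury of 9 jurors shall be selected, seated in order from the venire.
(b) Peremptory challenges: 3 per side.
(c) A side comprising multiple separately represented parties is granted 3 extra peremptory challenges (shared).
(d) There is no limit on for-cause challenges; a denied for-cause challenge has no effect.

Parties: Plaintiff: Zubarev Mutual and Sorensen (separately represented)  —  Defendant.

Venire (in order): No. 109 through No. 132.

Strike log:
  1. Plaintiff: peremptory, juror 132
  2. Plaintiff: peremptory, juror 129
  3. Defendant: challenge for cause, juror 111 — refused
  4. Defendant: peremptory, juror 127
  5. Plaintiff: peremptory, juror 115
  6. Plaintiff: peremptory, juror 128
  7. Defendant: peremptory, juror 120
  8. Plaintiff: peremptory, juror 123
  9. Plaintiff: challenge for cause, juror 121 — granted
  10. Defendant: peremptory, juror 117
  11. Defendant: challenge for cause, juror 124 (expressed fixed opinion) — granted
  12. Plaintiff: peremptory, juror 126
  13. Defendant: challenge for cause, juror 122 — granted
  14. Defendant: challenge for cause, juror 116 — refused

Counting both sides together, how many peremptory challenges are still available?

0

Plaintiff allotment: 3 base + 3 multi-party = 6. Defendant allotment: 3.
Plaintiff peremptories used: #132, #129, #115, #128, #123, #126 — 6 (the for-cause on #121 doesn't count).
Defendant peremptories used: #127, #120, #117 — 3 (for-cause on #111, #124, #122, #116 don't count).
Remaining: (6 − 6) + (3 − 3) = 0.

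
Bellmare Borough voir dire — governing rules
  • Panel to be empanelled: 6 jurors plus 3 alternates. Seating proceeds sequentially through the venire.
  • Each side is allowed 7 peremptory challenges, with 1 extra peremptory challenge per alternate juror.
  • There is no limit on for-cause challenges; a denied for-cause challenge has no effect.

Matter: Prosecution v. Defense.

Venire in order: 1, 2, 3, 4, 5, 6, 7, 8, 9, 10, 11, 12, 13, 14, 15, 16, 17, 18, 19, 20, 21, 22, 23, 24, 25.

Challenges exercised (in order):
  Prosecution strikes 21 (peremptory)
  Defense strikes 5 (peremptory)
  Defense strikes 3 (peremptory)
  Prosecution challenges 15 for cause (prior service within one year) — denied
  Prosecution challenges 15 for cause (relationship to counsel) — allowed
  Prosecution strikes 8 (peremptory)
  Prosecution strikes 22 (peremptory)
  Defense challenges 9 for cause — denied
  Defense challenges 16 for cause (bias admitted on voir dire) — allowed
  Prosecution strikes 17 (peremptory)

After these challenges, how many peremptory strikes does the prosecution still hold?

Prosecution allotment: 7 base + 1 × 3 alternates = 10.
Prosecution peremptories used: #21, #8, #22, #17 — 4 (for-cause on #15, #15 don't count).
Remaining: 10 − 4 = 6.

6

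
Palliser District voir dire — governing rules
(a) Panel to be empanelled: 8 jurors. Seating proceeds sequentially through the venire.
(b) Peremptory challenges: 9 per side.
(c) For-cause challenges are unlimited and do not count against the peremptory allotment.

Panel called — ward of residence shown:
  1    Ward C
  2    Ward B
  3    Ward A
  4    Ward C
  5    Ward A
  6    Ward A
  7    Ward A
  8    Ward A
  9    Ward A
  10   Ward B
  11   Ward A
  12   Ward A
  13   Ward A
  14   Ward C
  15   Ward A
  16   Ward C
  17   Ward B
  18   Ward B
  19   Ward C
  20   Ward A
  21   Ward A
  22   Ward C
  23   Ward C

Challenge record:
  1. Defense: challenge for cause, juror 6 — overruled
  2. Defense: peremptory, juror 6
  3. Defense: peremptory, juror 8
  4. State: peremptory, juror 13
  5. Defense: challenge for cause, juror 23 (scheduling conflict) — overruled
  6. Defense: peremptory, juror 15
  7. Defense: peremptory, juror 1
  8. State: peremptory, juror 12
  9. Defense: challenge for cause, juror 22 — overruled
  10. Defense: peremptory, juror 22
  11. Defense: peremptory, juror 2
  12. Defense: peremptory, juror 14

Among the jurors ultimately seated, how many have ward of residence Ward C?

Removed: #1, #2, #6, #8, #12, #13, #14, #15, #22.
Seated jurors 1–8: #3, #4, #5, #7, #9, #10, #11, #16.
Of those, in Ward C: #4, #16 → 2.

2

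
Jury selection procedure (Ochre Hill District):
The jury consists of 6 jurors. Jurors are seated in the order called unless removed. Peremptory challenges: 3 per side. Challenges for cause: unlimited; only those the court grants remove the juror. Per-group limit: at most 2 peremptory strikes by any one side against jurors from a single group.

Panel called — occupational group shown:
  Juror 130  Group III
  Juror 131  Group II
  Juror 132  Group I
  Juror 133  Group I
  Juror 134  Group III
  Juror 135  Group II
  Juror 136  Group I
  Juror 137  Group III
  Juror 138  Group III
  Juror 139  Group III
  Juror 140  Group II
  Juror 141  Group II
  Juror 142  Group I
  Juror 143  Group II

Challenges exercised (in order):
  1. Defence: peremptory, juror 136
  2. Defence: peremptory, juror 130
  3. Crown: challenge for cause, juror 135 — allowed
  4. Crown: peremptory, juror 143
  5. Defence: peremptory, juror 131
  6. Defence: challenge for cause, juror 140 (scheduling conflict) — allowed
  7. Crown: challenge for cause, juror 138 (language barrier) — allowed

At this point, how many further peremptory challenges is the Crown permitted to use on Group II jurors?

1

Crown peremptories so far: #143 — 1 of 3 used, 2 left overall.
Against Group II: #143 — 1 used; per-group cap 2 leaves 1.
Binding limit: min(2, 1) = 1.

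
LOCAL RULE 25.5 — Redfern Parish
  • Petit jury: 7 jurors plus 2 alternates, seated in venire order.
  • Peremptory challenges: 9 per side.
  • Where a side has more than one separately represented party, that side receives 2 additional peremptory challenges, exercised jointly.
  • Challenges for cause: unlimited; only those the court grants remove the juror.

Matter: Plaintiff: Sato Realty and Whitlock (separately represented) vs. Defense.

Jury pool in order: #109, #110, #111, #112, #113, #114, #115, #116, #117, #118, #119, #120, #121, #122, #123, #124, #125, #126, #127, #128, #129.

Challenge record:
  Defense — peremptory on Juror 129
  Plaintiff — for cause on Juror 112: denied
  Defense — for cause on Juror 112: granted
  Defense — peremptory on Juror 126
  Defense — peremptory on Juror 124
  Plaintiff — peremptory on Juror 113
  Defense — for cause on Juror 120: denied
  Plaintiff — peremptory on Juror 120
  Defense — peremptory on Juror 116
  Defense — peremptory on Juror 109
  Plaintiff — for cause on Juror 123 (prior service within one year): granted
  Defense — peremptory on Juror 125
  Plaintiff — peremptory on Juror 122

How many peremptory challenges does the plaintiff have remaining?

8

Plaintiff allotment: 9 base + 2 multi-party = 11.
Plaintiff peremptories used: #113, #120, #122 — 3 (for-cause on #112, #123 don't count).
Remaining: 11 − 3 = 8.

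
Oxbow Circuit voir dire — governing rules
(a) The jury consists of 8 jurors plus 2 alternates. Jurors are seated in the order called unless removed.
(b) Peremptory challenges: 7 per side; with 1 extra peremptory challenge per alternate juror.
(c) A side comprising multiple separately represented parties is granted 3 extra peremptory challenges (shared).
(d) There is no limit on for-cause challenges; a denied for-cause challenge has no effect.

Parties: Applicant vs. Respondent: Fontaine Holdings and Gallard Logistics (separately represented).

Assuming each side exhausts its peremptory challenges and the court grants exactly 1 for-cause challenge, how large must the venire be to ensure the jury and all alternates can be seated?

Seats to fill: 8 + 2 alternates = 10.
Peremptories — Applicant: 7 + 1×2 = 9; Respondent: 7 + 1×2 + 3 = 12; total 21.
For-cause removals: 1.
Minimum venire: 10 + 21 + 1 = 32.

32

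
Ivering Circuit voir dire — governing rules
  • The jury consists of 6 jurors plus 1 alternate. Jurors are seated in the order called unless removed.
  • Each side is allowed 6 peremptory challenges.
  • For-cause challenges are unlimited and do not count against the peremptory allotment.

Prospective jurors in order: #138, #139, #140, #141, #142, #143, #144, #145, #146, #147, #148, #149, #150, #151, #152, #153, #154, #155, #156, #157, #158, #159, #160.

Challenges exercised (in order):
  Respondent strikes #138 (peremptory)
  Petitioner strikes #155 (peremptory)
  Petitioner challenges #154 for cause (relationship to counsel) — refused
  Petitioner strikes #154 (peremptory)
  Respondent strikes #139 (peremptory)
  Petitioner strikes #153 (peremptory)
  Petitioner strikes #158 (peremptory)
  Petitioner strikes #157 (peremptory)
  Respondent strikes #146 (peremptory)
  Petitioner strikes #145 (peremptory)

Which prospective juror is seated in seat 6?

147

Removed: #138, #139, #145, #146, #153, #154, #155, #157, #158.
Seating in order: seats 1–6 → #140, #141, #142, #143, #144, #147; alternates → #148.
So seat 6 is #147.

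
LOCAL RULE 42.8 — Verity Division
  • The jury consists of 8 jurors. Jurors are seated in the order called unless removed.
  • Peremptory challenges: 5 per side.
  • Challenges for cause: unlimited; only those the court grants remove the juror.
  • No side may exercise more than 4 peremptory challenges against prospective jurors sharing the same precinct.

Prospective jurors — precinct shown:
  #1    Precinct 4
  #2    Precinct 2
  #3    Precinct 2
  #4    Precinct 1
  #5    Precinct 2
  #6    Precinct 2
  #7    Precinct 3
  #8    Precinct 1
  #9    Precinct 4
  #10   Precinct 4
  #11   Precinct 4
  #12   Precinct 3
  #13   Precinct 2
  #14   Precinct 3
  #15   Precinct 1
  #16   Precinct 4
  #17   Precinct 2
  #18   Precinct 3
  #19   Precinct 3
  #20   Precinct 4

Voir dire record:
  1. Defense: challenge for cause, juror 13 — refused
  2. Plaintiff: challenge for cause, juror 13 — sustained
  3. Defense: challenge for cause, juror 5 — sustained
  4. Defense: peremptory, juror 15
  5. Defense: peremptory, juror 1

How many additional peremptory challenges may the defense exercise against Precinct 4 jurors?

Defense peremptories so far: #15, #1 — 2 of 5 used, 3 left overall.
Against Precinct 4: #1 — 1 used; per-precinct cap 4 leaves 3.
Binding limit: min(3, 3) = 3.

3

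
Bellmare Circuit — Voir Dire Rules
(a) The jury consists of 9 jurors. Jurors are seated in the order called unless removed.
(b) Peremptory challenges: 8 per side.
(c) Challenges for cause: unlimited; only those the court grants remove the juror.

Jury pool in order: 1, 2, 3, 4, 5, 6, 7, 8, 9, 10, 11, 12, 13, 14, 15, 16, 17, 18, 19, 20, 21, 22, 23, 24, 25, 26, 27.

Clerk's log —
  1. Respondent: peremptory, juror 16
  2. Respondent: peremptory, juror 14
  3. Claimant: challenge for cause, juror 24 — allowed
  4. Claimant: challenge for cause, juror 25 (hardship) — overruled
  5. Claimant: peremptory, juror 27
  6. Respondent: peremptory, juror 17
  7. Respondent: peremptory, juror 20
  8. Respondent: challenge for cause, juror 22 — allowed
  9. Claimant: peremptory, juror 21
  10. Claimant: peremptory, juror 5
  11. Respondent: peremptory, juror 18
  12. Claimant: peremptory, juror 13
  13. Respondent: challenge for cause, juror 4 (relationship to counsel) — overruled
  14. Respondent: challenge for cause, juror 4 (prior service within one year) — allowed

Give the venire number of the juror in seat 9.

11

Removed: #4, #5, #13, #14, #16, #17, #18, #20, #21, #22, #24, #27. (#25 stays — for-cause denied.)
Filling seats in venire order through position 9: #1, #2, #3, #6, #7, #8, #9, #10, #11.
So seat 9 is #11.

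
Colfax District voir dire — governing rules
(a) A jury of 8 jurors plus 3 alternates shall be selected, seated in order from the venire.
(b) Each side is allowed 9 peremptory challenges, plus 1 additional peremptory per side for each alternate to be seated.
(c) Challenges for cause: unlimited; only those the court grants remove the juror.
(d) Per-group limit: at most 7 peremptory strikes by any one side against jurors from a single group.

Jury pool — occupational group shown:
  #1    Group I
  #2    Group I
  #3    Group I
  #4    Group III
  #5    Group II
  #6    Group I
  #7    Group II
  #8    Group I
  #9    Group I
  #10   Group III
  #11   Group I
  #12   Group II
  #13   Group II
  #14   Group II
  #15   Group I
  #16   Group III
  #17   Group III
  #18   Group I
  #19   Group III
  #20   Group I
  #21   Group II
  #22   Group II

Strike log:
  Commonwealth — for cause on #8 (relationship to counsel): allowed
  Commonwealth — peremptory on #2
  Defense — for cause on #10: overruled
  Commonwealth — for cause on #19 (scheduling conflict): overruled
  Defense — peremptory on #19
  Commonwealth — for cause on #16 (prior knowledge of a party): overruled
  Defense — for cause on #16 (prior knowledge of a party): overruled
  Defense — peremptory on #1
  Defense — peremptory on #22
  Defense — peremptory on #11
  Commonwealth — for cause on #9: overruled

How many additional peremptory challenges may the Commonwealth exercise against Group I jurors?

Commonwealth peremptories so far: #2 — 1 of 12 used, 11 left overall.
Against Group I: #2 — 1 used; per-group cap 7 leaves 6.
Binding limit: min(11, 6) = 6.

6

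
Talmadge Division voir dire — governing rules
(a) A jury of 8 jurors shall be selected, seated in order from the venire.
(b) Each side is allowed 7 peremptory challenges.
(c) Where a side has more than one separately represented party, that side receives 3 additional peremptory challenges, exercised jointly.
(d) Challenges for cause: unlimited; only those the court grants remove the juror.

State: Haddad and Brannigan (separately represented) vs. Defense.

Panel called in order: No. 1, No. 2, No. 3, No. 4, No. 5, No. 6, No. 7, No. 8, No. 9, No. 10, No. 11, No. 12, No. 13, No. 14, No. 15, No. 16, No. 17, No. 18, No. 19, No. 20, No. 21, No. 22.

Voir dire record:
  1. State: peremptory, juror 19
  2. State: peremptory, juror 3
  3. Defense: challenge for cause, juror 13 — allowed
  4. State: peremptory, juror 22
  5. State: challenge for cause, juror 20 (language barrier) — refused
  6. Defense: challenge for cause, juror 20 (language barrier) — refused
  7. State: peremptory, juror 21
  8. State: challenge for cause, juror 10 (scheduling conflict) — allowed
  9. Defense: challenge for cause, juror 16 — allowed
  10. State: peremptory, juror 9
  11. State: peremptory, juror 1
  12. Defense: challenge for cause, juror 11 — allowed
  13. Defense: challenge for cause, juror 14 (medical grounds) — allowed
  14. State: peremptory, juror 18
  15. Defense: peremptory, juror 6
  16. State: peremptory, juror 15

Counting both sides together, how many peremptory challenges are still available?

State allotment: 7 base + 3 multi-party = 10. Defense allotment: 7.
State peremptories used: #19, #3, #22, #21, #9, #1, #18, #15 — 8 (for-cause on #20, #10 don't count).
Defense peremptories used: #6 — 1 (for-cause on #13, #20, #16, #11, #14 don't count).
Remaining: (10 − 8) + (7 − 1) = 8.

8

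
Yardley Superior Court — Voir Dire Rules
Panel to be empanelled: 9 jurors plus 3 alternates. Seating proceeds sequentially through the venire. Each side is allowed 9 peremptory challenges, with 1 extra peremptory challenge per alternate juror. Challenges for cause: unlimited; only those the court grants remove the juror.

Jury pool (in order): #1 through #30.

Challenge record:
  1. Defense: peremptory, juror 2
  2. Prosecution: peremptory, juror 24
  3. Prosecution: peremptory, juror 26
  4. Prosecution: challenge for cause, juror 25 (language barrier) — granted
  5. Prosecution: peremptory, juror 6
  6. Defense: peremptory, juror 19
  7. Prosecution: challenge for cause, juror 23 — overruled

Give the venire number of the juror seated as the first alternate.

12

Removed: #2, #6, #19, #24, #25, #26. (#23 stays — for-cause denied.)
Seating in order: seats 1–9 → #1, #3, #4, #5, #7, #8, #9, #10, #11; alternates → #12, #13, #14.
So alternate 1 is #12.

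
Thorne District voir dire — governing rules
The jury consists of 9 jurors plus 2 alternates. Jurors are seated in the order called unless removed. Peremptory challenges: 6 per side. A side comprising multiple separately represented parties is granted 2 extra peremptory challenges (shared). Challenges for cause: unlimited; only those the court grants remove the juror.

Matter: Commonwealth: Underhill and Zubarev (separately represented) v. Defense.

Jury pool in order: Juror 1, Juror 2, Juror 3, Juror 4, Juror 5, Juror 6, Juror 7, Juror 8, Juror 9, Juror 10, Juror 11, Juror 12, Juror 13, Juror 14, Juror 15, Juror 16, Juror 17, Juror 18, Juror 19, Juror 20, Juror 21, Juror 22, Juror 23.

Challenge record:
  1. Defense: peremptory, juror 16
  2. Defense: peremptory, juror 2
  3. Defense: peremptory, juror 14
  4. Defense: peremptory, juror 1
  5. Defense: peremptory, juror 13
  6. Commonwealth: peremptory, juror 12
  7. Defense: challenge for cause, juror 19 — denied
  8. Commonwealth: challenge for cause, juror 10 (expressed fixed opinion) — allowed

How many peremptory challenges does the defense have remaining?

Defense allotment: 6.
Defense peremptories used: #16, #2, #14, #1, #13 — 5 (the for-cause on #19 doesn't count).
Remaining: 6 − 5 = 1.

1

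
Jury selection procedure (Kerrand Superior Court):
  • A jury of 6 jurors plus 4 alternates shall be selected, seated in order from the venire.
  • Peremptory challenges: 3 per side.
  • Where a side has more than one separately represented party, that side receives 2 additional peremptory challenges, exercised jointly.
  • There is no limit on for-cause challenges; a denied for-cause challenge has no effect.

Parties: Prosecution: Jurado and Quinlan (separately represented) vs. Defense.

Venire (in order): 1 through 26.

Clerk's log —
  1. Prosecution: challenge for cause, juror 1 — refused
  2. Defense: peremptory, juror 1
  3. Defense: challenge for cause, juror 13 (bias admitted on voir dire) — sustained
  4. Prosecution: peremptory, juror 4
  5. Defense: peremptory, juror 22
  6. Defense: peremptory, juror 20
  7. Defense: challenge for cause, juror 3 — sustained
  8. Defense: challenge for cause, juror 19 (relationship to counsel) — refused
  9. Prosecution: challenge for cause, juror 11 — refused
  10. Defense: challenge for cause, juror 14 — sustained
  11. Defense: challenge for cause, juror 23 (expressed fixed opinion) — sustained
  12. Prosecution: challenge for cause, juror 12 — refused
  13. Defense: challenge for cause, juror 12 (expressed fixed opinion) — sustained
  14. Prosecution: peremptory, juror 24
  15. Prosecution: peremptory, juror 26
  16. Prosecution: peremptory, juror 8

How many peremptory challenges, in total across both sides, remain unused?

1

Prosecution allotment: 3 base + 2 multi-party = 5. Defense allotment: 3.
Prosecution peremptories used: #4, #24, #26, #8 — 4 (for-cause on #1, #11, #12 don't count).
Defense peremptories used: #1, #22, #20 — 3 (for-cause on #13, #3, #19, #14, #23, #12 don't count).
Remaining: (5 − 4) + (3 − 3) = 1.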